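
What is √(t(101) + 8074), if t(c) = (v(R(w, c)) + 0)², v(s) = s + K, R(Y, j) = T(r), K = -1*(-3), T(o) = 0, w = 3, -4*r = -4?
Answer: √8083 ≈ 89.906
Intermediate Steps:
r = 1 (r = -¼*(-4) = 1)
K = 3
R(Y, j) = 0
v(s) = 3 + s (v(s) = s + 3 = 3 + s)
t(c) = 9 (t(c) = ((3 + 0) + 0)² = (3 + 0)² = 3² = 9)
√(t(101) + 8074) = √(9 + 8074) = √8083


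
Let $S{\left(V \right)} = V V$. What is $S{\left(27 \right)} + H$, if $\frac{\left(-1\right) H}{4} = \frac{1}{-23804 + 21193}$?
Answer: $\frac{1903423}{2611} \approx 729.0$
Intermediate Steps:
$H = \frac{4}{2611}$ ($H = - \frac{4}{-23804 + 21193} = - \frac{4}{-2611} = \left(-4\right) \left(- \frac{1}{2611}\right) = \frac{4}{2611} \approx 0.001532$)
$S{\left(V \right)} = V^{2}$
$S{\left(27 \right)} + H = 27^{2} + \frac{4}{2611} = 729 + \frac{4}{2611} = \frac{1903423}{2611}$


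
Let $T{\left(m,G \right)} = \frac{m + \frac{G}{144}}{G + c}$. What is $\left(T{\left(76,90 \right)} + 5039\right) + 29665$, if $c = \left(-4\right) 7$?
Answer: $\frac{17213797}{496} \approx 34705.0$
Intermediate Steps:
$c = -28$
$T{\left(m,G \right)} = \frac{m + \frac{G}{144}}{-28 + G}$ ($T{\left(m,G \right)} = \frac{m + \frac{G}{144}}{G - 28} = \frac{m + G \frac{1}{144}}{-28 + G} = \frac{m + \frac{G}{144}}{-28 + G}$)
$\left(T{\left(76,90 \right)} + 5039\right) + 29665 = \left(\frac{76 + \frac{1}{144} \cdot 90}{-28 + 90} + 5039\right) + 29665 = \left(\frac{76 + \frac{5}{8}}{62} + 5039\right) + 29665 = \left(\frac{1}{62} \cdot \frac{613}{8} + 5039\right) + 29665 = \left(\frac{613}{496} + 5039\right) + 29665 = \frac{2499957}{496} + 29665 = \frac{17213797}{496}$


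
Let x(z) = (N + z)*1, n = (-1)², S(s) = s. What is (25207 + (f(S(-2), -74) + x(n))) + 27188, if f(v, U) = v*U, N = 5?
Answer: 52549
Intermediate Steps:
n = 1
f(v, U) = U*v
x(z) = 5 + z (x(z) = (5 + z)*1 = 5 + z)
(25207 + (f(S(-2), -74) + x(n))) + 27188 = (25207 + (-74*(-2) + (5 + 1))) + 27188 = (25207 + (148 + 6)) + 27188 = (25207 + 154) + 27188 = 25361 + 27188 = 52549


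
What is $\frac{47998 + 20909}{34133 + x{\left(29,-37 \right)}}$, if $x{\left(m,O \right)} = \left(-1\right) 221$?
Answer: $\frac{22969}{11304} \approx 2.0319$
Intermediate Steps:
$x{\left(m,O \right)} = -221$
$\frac{47998 + 20909}{34133 + x{\left(29,-37 \right)}} = \frac{47998 + 20909}{34133 - 221} = \frac{68907}{33912} = 68907 \cdot \frac{1}{33912} = \frac{22969}{11304}$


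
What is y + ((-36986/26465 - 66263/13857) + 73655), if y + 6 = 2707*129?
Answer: 155068347074963/366725505 ≈ 4.2285e+5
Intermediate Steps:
y = 349197 (y = -6 + 2707*129 = -6 + 349203 = 349197)
y + ((-36986/26465 - 66263/13857) + 73655) = 349197 + ((-36986/26465 - 66263/13857) + 73655) = 349197 + (-2266165297/366725505 + 73655) = 349197 + 27008900905478/366725505 = 155068347074963/366725505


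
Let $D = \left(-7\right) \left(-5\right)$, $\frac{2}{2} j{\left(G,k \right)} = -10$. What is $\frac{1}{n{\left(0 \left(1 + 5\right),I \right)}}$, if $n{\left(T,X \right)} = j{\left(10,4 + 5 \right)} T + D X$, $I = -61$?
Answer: $- \frac{1}{2135} \approx -0.00046838$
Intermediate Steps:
$j{\left(G,k \right)} = -10$
$D = 35$
$n{\left(T,X \right)} = - 10 T + 35 X$
$\frac{1}{n{\left(0 \left(1 + 5\right),I \right)}} = \frac{1}{- 10 \cdot 0 \left(1 + 5\right) + 35 \left(-61\right)} = \frac{1}{- 10 \cdot 0 \cdot 6 - 2135} = \frac{1}{\left(-10\right) 0 - 2135} = \frac{1}{0 - 2135} = \frac{1}{-2135} = - \frac{1}{2135}$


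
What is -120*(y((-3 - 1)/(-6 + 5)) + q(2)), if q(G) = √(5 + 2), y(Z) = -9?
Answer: 1080 - 120*√7 ≈ 762.51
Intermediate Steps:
q(G) = √7
-120*(y((-3 - 1)/(-6 + 5)) + q(2)) = -120*(-9 + √7) = 1080 - 120*√7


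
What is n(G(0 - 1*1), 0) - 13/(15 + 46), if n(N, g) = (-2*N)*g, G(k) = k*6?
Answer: -13/61 ≈ -0.21311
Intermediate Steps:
G(k) = 6*k
n(N, g) = -2*N*g
n(G(0 - 1*1), 0) - 13/(15 + 46) = -2*6*(0 - 1*1)*0 - 13/(15 + 46) = -2*6*(0 - 1)*0 - 13/61 = -2*6*(-1)*0 - 13*1/61 = -2*(-6)*0 - 13/61 = 0 - 13/61 = -13/61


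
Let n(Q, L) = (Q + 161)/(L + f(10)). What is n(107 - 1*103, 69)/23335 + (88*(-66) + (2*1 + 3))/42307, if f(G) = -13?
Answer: -1515229525/11057019064 ≈ -0.13704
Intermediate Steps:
n(Q, L) = (161 + Q)/(-13 + L) (n(Q, L) = (Q + 161)/(L - 13) = (161 + Q)/(-13 + L))
n(107 - 1*103, 69)/23335 + (88*(-66) + (2*1 + 3))/42307 = ((161 + (107 - 1*103))/(-13 + 69))/23335 + (88*(-66) + (2*1 + 3))/42307 = ((161 + (107 - 103))/56)*(1/23335) + (-5808 + (2 + 3))*(1/42307) = ((161 + 4)/56)*(1/23335) + (-5808 + 5)*(1/42307) = ((1/56)*165)*(1/23335) - 5803*1/42307 = (165/56)*(1/23335) - 5803/42307 = 33/261352 - 5803/42307 = -1515229525/11057019064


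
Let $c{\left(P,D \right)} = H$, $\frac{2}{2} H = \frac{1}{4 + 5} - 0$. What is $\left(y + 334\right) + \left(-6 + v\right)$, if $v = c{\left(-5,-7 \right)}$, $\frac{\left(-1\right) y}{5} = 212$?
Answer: $- \frac{6587}{9} \approx -731.89$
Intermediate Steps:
$H = \frac{1}{9}$ ($H = \frac{1}{4 + 5} - 0 = \frac{1}{9} + 0 = \frac{1}{9} \approx 0.11111$)
$y = -1060$ ($y = \left(-5\right) 212 = -1060$)
$c{\left(P,D \right)} = \frac{1}{9}$
$v = \frac{1}{9} \approx 0.11111$
$\left(y + 334\right) + \left(-6 + v\right) = \left(-1060 + 334\right) + \left(-6 + \frac{1}{9}\right) = -726 - \frac{53}{9} = - \frac{6587}{9}$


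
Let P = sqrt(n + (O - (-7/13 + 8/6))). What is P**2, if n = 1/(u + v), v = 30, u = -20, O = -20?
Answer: -8071/390 ≈ -20.695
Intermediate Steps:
n = 1/10 (n = 1/(-20 + 30) = 1/10 ≈ 0.10000)
P = I*sqrt(3147690)/390 (P = sqrt(1/10 + (-20 - (-7/13 + 8/6))) = sqrt(1/10 + (-20 - (-7*1/13 + 8*(1/6)))) = sqrt(1/10 + (-20 - (-7/13 + 4/3))) = sqrt(1/10 + (-20 - 1*31/39)) = sqrt(1/10 + (-20 - 31/39)) = sqrt(1/10 - 811/39) = sqrt(-8071/390) = I*sqrt(3147690)/390 ≈ 4.5492*I)
P**2 = (I*sqrt(3147690)/390)**2 = -8071/390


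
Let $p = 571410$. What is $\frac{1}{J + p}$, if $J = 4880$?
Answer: $\frac{1}{576290} \approx 1.7352 \cdot 10^{-6}$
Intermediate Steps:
$\frac{1}{J + p} = \frac{1}{4880 + 571410} = \frac{1}{576290}$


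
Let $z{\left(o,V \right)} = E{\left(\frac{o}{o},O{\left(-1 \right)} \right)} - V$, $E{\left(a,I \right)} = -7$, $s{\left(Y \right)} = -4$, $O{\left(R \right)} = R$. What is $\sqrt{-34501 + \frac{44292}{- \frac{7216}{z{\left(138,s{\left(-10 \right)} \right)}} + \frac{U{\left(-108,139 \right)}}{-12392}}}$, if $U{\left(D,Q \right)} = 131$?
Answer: $\frac{i \sqrt{275722283836368081973}}{89420279} \approx 185.69 i$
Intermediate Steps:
$z{\left(o,V \right)} = -7 - V$
$\sqrt{-34501 + \frac{44292}{- \frac{7216}{z{\left(138,s{\left(-10 \right)} \right)}} + \frac{U{\left(-108,139 \right)}}{-12392}}} = \sqrt{-34501 + \frac{44292}{- \frac{7216}{-7 - -4} + \frac{131}{-12392}}} = \sqrt{-34501 + \frac{44292}{- \frac{7216}{-7 + 4} + 131 \left(- \frac{1}{12392}\right)}} = \sqrt{-34501 + \frac{44292}{- \frac{7216}{-3} - \frac{131}{12392}}} = \sqrt{-34501 + \frac{44292}{\left(-7216\right) \left(- \frac{1}{3}\right) - \frac{131}{12392}}} = \sqrt{-34501 + \frac{44292}{\frac{7216}{3} - \frac{131}{12392}}} = \sqrt{-34501 + \frac{44292}{\frac{89420279}{37176}}} = \sqrt{-34501 + 44292 \cdot \frac{37176}{89420279}} = \sqrt{-34501 + \frac{1646599392}{89420279}} = \sqrt{- \frac{3083442446387}{89420279}} = \frac{i \sqrt{275722283836368081973}}{89420279}$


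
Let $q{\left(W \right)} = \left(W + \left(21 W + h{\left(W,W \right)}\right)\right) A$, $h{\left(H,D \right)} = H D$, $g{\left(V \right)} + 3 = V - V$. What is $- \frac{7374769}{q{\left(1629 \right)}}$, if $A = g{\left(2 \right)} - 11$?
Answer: $\frac{7374769}{37652706} \approx 0.19586$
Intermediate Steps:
$g{\left(V \right)} = -3$ ($g{\left(V \right)} = -3 + \left(V - V\right) = -3 + 0 = -3$)
$h{\left(H,D \right)} = D H$
$A = -14$ ($A = -3 - 11 = -14$)
$q{\left(W \right)} = - 308 W - 14 W^{2}$ ($q{\left(W \right)} = \left(W + \left(21 W + W W\right)\right) \left(-14\right) = \left(W + \left(21 W + W^{2}\right)\right) \left(-14\right) = \left(W + \left(W^{2} + 21 W\right)\right) \left(-14\right) = \left(W^{2} + 22 W\right) \left(-14\right) = - 308 W - 14 W^{2}$)
$- \frac{7374769}{q{\left(1629 \right)}} = - \frac{7374769}{14 \cdot 1629 \left(-22 - 1629\right)} = - \frac{7374769}{14 \cdot 1629 \left(-1651\right)} = - \frac{7374769}{-37652706} = \left(-7374769\right) \left(- \frac{1}{37652706}\right) = \frac{7374769}{37652706}$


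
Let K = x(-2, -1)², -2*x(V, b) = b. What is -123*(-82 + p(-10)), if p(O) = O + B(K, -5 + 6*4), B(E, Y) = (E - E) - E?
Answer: 45387/4 ≈ 11347.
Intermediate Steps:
x(V, b) = -b/2
K = ¼ (K = (-½*(-1))² = (½)² = ¼ ≈ 0.25000)
B(E, Y) = -E (B(E, Y) = 0 - E = -E)
p(O) = -¼ + O (p(O) = O - 1*¼ = O - ¼ = -¼ + O)
-123*(-82 + p(-10)) = -123*(-82 + (-¼ - 10)) = -123*(-82 - 41/4) = -123*(-369/4) = 45387/4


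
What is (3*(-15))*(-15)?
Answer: 675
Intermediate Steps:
(3*(-15))*(-15) = -45*(-15) = 675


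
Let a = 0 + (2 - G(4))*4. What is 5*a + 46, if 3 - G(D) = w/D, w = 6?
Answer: 56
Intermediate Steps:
G(D) = 3 - 6/D
a = 2 (a = 0 + (2 - (3 - 6/4))*4 = 0 + (2 - (3 - 6*¼))*4 = 0 + (2 - (3 - 3/2))*4 = 0 + (2 - 1*3/2)*4 = 0 + (2 - 3/2)*4 = 0 + (½)*4 = 0 + 2 = 2)
5*a + 46 = 5*2 + 46 = 10 + 46 = 56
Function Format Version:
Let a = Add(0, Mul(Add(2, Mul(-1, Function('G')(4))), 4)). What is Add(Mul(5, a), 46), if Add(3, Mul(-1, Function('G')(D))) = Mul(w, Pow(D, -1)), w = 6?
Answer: 56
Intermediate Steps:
Function('G')(D) = Add(3, Mul(-6, Pow(D, -1))) (Function('G')(D) = Add(3, Mul(-1, Mul(6, Pow(D, -1)))) = Add(3, Mul(-6, Pow(D, -1))))
a = 2 (a = Add(0, Mul(Add(2, Mul(-1, Add(3, Mul(-6, Pow(4, -1))))), 4)) = Add(0, Mul(Add(2, Mul(-1, Add(3, Mul(-6, Rational(1, 4))))), 4)) = Add(0, Mul(Add(2, Mul(-1, Add(3, Rational(-3, 2)))), 4)) = Add(0, Mul(Add(2, Mul(-1, Rational(3, 2))), 4)) = Add(0, Mul(Add(2, Rational(-3, 2)), 4)) = Add(0, Mul(Rational(1, 2), 4)) = Add(0, 2) = 2)
Add(Mul(5, a), 46) = Add(Mul(5, 2), 46) = Add(10, 46) = 56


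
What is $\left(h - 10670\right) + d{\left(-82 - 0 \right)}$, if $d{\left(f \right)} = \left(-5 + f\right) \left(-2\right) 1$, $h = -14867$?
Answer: $-25363$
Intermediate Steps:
$d{\left(f \right)} = 10 - 2 f$ ($d{\left(f \right)} = \left(10 - 2 f\right) 1 = 10 - 2 f$)
$\left(h - 10670\right) + d{\left(-82 - 0 \right)} = \left(-14867 - 10670\right) - \left(-10 + 2 \left(-82 - 0\right)\right) = -25537 - \left(-10 + 2 \left(-82 + 0\right)\right) = -25537 + \left(10 - -164\right) = -25537 + \left(10 + 164\right) = -25537 + 174 = -25363$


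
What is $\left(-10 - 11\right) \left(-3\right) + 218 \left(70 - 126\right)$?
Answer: $-12145$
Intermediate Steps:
$\left(-10 - 11\right) \left(-3\right) + 218 \left(70 - 126\right) = \left(-21\right) \left(-3\right) + 218 \left(-56\right) = 63 - 12208 = -12145$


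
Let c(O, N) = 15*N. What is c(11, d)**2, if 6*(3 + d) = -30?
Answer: 14400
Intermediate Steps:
d = -8 (d = -3 + (1/6)*(-30) = -3 - 5 = -8)
c(11, d)**2 = (15*(-8))**2 = (-120)**2 = 14400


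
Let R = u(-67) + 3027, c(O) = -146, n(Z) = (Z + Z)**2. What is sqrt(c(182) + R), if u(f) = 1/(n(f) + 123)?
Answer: 20*sqrt(2354138906)/18079 ≈ 53.675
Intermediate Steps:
n(Z) = 4*Z**2 (n(Z) = (2*Z)**2 = 4*Z**2)
u(f) = 1/(123 + 4*f**2) (u(f) = 1/(4*f**2 + 123) = 1/(123 + 4*f**2))
R = 54725134/18079 (R = 1/(123 + 4*(-67)**2) + 3027 = 1/(123 + 4*4489) + 3027 = 1/(123 + 17956) + 3027 = 1/18079 + 3027 = 54725134/18079 ≈ 3027.0)
sqrt(c(182) + R) = sqrt(-146 + 54725134/18079) = sqrt(52085600/18079) = 20*sqrt(2354138906)/18079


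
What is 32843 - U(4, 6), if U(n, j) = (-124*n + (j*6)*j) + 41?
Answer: 33082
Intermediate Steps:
U(n, j) = 41 - 124*n + 6*j**2 (U(n, j) = (-124*n + (6*j)*j) + 41 = (-124*n + 6*j**2) + 41 = 41 - 124*n + 6*j**2)
32843 - U(4, 6) = 32843 - (41 - 124*4 + 6*6**2) = 32843 - (41 - 496 + 6*36) = 32843 - (41 - 496 + 216) = 32843 - 1*(-239) = 32843 + 239 = 33082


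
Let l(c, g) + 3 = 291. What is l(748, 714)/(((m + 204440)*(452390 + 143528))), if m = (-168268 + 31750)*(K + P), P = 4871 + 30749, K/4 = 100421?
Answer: -18/2223506487168961 ≈ -8.0953e-15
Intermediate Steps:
K = 401684 (K = 4*100421 = 401684)
l(c, g) = 288 (l(c, g) = -3 + 291 = 288)
P = 35620
m = -59699867472 (m = (-168268 + 31750)*(401684 + 35620) = -136518*437304 = -59699867472)
l(748, 714)/(((m + 204440)*(452390 + 143528))) = 288/(((-59699867472 + 204440)*(452390 + 143528))) = 288/((-59699663032*595918)) = 288/(-35576103794703376) = 288*(-1/35576103794703376) = -18/2223506487168961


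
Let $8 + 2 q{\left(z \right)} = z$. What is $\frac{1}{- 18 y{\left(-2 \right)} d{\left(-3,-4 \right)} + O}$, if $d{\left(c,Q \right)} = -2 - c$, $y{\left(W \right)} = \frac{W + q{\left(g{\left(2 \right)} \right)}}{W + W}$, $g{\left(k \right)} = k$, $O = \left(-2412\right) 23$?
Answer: $- \frac{2}{110997} \approx -1.8019 \cdot 10^{-5}$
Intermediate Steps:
$O = -55476$
$q{\left(z \right)} = -4 + \frac{z}{2}$
$y{\left(W \right)} = \frac{-3 + W}{2 W}$ ($y{\left(W \right)} = \frac{W + \left(-4 + \frac{1}{2} \cdot 2\right)}{W + W} = \frac{W + \left(-4 + 1\right)}{2 W} = \left(W - 3\right) \frac{1}{2 W} = \left(-3 + W\right) \frac{1}{2 W} = \frac{-3 + W}{2 W}$)
$\frac{1}{- 18 y{\left(-2 \right)} d{\left(-3,-4 \right)} + O} = \frac{1}{- 18 \frac{-3 - 2}{2 \left(-2\right)} \left(-2 - -3\right) - 55476} = \frac{1}{- 18 \cdot \frac{1}{2} \left(- \frac{1}{2}\right) \left(-5\right) \left(-2 + 3\right) - 55476} = \frac{1}{\left(-18\right) \frac{5}{4} \cdot 1 - 55476} = \frac{1}{\left(- \frac{45}{2}\right) 1 - 55476} = \frac{1}{- \frac{45}{2} - 55476} = \frac{1}{- \frac{110997}{2}} = - \frac{2}{110997}$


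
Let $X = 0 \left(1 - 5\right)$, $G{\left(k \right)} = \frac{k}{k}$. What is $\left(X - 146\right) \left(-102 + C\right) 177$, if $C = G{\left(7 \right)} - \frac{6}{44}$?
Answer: $\frac{28749225}{11} \approx 2.6136 \cdot 10^{6}$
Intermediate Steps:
$G{\left(k \right)} = 1$
$C = \frac{19}{22}$ ($C = 1 - \frac{6}{44} = 1 - 6 \cdot \frac{1}{44} = 1 - \frac{3}{22} = \frac{19}{22} \approx 0.86364$)
$X = 0$ ($X = 0 \left(-4\right) = 0$)
$\left(X - 146\right) \left(-102 + C\right) 177 = \left(0 - 146\right) \left(-102 + \frac{19}{22}\right) 177 = \left(-146\right) \left(- \frac{2225}{22}\right) 177 = \frac{162425}{11} \cdot 177 = \frac{28749225}{11}$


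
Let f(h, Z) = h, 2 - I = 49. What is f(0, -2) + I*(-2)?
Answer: 94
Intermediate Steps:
I = -47 (I = 2 - 1*49 = 2 - 49 = -47)
f(0, -2) + I*(-2) = 0 - 47*(-2) = 0 + 94 = 94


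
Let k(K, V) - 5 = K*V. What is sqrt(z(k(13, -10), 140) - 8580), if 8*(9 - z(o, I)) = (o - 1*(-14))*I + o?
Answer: I*sqrt(105806)/4 ≈ 81.32*I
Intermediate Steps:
k(K, V) = 5 + K*V
z(o, I) = 9 - o/8 - I*(14 + o)/8 (z(o, I) = 9 - ((o - 1*(-14))*I + o)/8 = 9 - ((o + 14)*I + o)/8 = 9 - ((14 + o)*I + o)/8 = 9 - (I*(14 + o) + o)/8 = 9 - (o + I*(14 + o))/8 = 9 + (-o/8 - I*(14 + o)/8) = 9 - o/8 - I*(14 + o)/8)
sqrt(z(k(13, -10), 140) - 8580) = sqrt((9 - 7/4*140 - (5 + 13*(-10))/8 - 1/8*140*(5 + 13*(-10))) - 8580) = sqrt((9 - 245 - (5 - 130)/8 - 1/8*140*(5 - 130)) - 8580) = sqrt((9 - 245 - 1/8*(-125) - 1/8*140*(-125)) - 8580) = sqrt((9 - 245 + 125/8 + 4375/2) - 8580) = sqrt(15737/8 - 8580) = sqrt(-52903/8) = I*sqrt(105806)/4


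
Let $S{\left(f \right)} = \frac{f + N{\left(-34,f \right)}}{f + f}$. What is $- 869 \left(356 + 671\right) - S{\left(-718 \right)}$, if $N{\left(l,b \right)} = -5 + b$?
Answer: $- \frac{1281578309}{1436} \approx -8.9246 \cdot 10^{5}$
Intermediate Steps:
$S{\left(f \right)} = \frac{-5 + 2 f}{2 f}$ ($S{\left(f \right)} = \frac{f + \left(-5 + f\right)}{f + f} = \frac{-5 + 2 f}{2 f}$)
$- 869 \left(356 + 671\right) - S{\left(-718 \right)} = - 869 \left(356 + 671\right) - \frac{- \frac{5}{2} - 718}{-718} = \left(-869\right) 1027 - \left(- \frac{1}{718}\right) \left(- \frac{1441}{2}\right) = -892463 - \frac{1441}{1436} = - \frac{1281578309}{1436}$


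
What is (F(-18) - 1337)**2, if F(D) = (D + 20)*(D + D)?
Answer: 1985281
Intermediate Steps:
F(D) = 2*D*(20 + D) (F(D) = (20 + D)*(2*D) = 2*D*(20 + D))
(F(-18) - 1337)**2 = (2*(-18)*(20 - 18) - 1337)**2 = (2*(-18)*2 - 1337)**2 = (-72 - 1337)**2 = (-1409)**2 = 1985281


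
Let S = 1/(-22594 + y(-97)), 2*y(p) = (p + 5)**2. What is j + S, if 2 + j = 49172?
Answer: 902859539/18362 ≈ 49170.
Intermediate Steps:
j = 49170 (j = -2 + 49172 = 49170)
y(p) = (5 + p)**2/2 (y(p) = (p + 5)**2/2 = (5 + p)**2/2)
S = -1/18362 (S = 1/(-22594 + (5 - 97)**2/2) = 1/(-22594 + (1/2)*(-92)**2) = 1/(-22594 + (1/2)*8464) = 1/(-22594 + 4232) = 1/(-18362) = -1/18362 ≈ -5.4460e-5)
j + S = 49170 - 1/18362 = 902859539/18362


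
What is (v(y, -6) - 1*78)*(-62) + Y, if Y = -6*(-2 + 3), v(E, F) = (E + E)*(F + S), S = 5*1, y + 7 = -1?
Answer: 3838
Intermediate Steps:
y = -8 (y = -7 - 1 = -8)
S = 5
v(E, F) = 2*E*(5 + F) (v(E, F) = (E + E)*(F + 5) = (2*E)*(5 + F) = 2*E*(5 + F))
Y = -6 (Y = -6*1 = -6)
(v(y, -6) - 1*78)*(-62) + Y = (2*(-8)*(5 - 6) - 1*78)*(-62) - 6 = (2*(-8)*(-1) - 78)*(-62) - 6 = (16 - 78)*(-62) - 6 = -62*(-62) - 6 = 3844 - 6 = 3838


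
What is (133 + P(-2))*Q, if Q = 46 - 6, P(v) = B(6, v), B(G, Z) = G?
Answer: 5560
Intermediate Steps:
P(v) = 6
Q = 40
(133 + P(-2))*Q = (133 + 6)*40 = 139*40 = 5560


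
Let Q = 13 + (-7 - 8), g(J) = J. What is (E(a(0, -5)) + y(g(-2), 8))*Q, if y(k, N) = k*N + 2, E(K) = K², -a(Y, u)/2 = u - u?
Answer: 28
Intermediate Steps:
a(Y, u) = 0 (a(Y, u) = -2*(u - u) = -2*0 = 0)
y(k, N) = 2 + N*k (y(k, N) = N*k + 2 = 2 + N*k)
Q = -2 (Q = 13 - 15 = -2)
(E(a(0, -5)) + y(g(-2), 8))*Q = (0² + (2 + 8*(-2)))*(-2) = (0 + (2 - 16))*(-2) = (0 - 14)*(-2) = -14*(-2) = 28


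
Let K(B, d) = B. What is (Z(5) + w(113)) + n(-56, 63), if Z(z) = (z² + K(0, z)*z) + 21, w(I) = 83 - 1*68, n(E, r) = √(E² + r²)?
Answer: 61 + 7*√145 ≈ 145.29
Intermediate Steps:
w(I) = 15 (w(I) = 83 - 68 = 15)
Z(z) = 21 + z² (Z(z) = (z² + 0*z) + 21 = (z² + 0) + 21 = z² + 21 = 21 + z²)
(Z(5) + w(113)) + n(-56, 63) = ((21 + 5²) + 15) + √((-56)² + 63²) = ((21 + 25) + 15) + √(3136 + 3969) = (46 + 15) + √7105 = 61 + 7*√145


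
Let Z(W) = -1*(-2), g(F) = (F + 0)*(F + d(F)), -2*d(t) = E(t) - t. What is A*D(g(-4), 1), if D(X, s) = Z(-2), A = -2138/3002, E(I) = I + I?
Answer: -2138/1501 ≈ -1.4244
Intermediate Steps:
E(I) = 2*I
A = -1069/1501 (A = -2138*1/3002 = -1069/1501 ≈ -0.71219)
d(t) = -t/2 (d(t) = -(2*t - t)/2 = -t/2)
g(F) = F²/2 (g(F) = (F + 0)*(F - F/2) = F*(F/2) = F²/2)
Z(W) = 2
D(X, s) = 2
A*D(g(-4), 1) = -1069/1501*2 = -2138/1501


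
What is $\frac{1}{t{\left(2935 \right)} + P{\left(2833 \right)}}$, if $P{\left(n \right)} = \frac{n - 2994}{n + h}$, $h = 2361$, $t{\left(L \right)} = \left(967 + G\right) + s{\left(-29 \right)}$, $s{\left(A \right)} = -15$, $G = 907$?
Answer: $\frac{742}{1379355} \approx 0.00053793$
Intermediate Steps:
$t{\left(L \right)} = 1859$ ($t{\left(L \right)} = \left(967 + 907\right) - 15 = 1874 - 15 = 1859$)
$P{\left(n \right)} = \frac{-2994 + n}{2361 + n}$ ($P{\left(n \right)} = \frac{n - 2994}{n + 2361} = \frac{-2994 + n}{2361 + n}$)
$\frac{1}{t{\left(2935 \right)} + P{\left(2833 \right)}} = \frac{1}{1859 + \frac{-2994 + 2833}{2361 + 2833}} = \frac{1}{1859 + \frac{1}{5194} \left(-161\right)} = \frac{1}{1859 - \frac{23}{742}} = \frac{1}{\frac{1379355}{742}} = \frac{742}{1379355}$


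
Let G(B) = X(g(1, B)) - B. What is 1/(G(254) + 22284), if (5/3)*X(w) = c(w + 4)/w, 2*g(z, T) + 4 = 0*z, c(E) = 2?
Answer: 5/110147 ≈ 4.5394e-5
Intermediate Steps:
g(z, T) = -2 (g(z, T) = -2 + (0*z)/2 = -2 + (½)*0 = -2 + 0 = -2)
X(w) = 6/(5*w) (X(w) = 3*(2/w)/5 = 6/(5*w))
G(B) = -⅗ - B (G(B) = (6/5)/(-2) - B = (6/5)*(-½) - B = -⅗ - B)
1/(G(254) + 22284) = 1/((-⅗ - 1*254) + 22284) = 1/((-⅗ - 254) + 22284) = 1/(-1273/5 + 22284) = 1/(110147/5) = 5/110147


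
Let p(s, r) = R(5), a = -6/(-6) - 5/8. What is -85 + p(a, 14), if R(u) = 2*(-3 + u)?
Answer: -81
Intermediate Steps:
R(u) = -6 + 2*u
a = 3/8 (a = -6*(-⅙) - 5*⅛ = 1 - 5/8 = 3/8 ≈ 0.37500)
p(s, r) = 4 (p(s, r) = -6 + 2*5 = -6 + 10 = 4)
-85 + p(a, 14) = -85 + 4 = -81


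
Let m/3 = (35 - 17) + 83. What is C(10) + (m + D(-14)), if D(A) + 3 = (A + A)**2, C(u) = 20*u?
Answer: 1284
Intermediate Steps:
m = 303 (m = 3*((35 - 17) + 83) = 3*(18 + 83) = 3*101 = 303)
D(A) = -3 + 4*A**2 (D(A) = -3 + (A + A)**2 = -3 + (2*A)**2 = -3 + 4*A**2)
C(10) + (m + D(-14)) = 20*10 + (303 + (-3 + 4*(-14)**2)) = 200 + (303 + (-3 + 4*196)) = 200 + (303 + (-3 + 784)) = 200 + (303 + 781) = 200 + 1084 = 1284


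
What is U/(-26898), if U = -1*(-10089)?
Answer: -3363/8966 ≈ -0.37508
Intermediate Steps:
U = 10089
U/(-26898) = 10089/(-26898) = 10089*(-1/26898) = -3363/8966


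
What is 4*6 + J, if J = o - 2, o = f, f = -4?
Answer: 18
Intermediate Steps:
o = -4
J = -6 (J = -4 - 2 = -6)
4*6 + J = 4*6 - 6 = 24 - 6 = 18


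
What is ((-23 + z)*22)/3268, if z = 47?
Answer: 132/817 ≈ 0.16157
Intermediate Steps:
((-23 + z)*22)/3268 = ((-23 + 47)*22)/3268 = (24*22)*(1/3268) = 528*(1/3268) = 132/817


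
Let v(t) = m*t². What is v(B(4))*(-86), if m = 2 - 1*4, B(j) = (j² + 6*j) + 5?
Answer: 348300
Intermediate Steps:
B(j) = 5 + j² + 6*j
m = -2 (m = 2 - 4 = -2)
v(t) = -2*t²
v(B(4))*(-86) = -2*(5 + 4² + 6*4)²*(-86) = -2*(5 + 16 + 24)²*(-86) = -2*45²*(-86) = -2*2025*(-86) = -4050*(-86) = 348300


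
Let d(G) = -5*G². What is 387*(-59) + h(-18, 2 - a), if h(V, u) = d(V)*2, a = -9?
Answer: -26073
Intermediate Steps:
h(V, u) = -10*V² (h(V, u) = -5*V²*2 = -10*V²)
387*(-59) + h(-18, 2 - a) = 387*(-59) - 10*(-18)² = -22833 - 10*324 = -22833 - 3240 = -26073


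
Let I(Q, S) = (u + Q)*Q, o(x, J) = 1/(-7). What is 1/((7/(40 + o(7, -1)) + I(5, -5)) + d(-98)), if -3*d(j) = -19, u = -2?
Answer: 279/6001 ≈ 0.046492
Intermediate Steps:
d(j) = 19/3 (d(j) = -⅓*(-19) = 19/3)
o(x, J) = -⅐
I(Q, S) = Q*(-2 + Q) (I(Q, S) = (-2 + Q)*Q = Q*(-2 + Q))
1/((7/(40 + o(7, -1)) + I(5, -5)) + d(-98)) = 1/((7/(40 - ⅐) + 5*(-2 + 5)) + 19/3) = 1/((7/(279/7) + 5*3) + 19/3) = 1/((7*(7/279) + 15) + 19/3) = 1/((49/279 + 15) + 19/3) = 1/(4234/279 + 19/3) = 1/(6001/279) = 279/6001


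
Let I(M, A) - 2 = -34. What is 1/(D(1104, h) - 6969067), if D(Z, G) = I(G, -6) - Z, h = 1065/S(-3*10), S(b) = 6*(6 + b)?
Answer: -1/6970203 ≈ -1.4347e-7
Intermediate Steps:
S(b) = 36 + 6*b
I(M, A) = -32 (I(M, A) = 2 - 34 = -32)
h = -355/48 (h = 1065/(36 + 6*(-3*10)) = 1065/(36 + 6*(-30)) = 1065/(36 - 180) = 1065/(-144) = 1065*(-1/144) = -355/48 ≈ -7.3958)
D(Z, G) = -32 - Z
1/(D(1104, h) - 6969067) = 1/((-32 - 1*1104) - 6969067) = 1/((-32 - 1104) - 6969067) = 1/(-1136 - 6969067) = 1/(-6970203) = -1/6970203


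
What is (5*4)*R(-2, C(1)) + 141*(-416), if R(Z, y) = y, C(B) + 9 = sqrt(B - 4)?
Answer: -58836 + 20*I*sqrt(3) ≈ -58836.0 + 34.641*I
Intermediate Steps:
C(B) = -9 + sqrt(-4 + B) (C(B) = -9 + sqrt(B - 4) = -9 + sqrt(-4 + B))
(5*4)*R(-2, C(1)) + 141*(-416) = (5*4)*(-9 + sqrt(-4 + 1)) + 141*(-416) = 20*(-9 + sqrt(-3)) - 58656 = 20*(-9 + I*sqrt(3)) - 58656 = (-180 + 20*I*sqrt(3)) - 58656 = -58836 + 20*I*sqrt(3)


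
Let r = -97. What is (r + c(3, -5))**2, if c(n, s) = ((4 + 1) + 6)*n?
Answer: 4096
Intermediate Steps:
c(n, s) = 11*n (c(n, s) = (5 + 6)*n = 11*n)
(r + c(3, -5))**2 = (-97 + 11*3)**2 = (-97 + 33)**2 = (-64)**2 = 4096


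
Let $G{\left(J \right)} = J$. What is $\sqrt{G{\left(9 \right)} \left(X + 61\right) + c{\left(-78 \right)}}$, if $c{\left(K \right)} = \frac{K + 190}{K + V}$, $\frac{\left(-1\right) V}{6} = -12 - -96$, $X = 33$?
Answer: $\frac{\sqrt{71623830}}{291} \approx 29.083$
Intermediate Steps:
$V = -504$ ($V = - 6 \left(-12 - -96\right) = - 6 \left(-12 + 96\right) = \left(-6\right) 84 = -504$)
$c{\left(K \right)} = \frac{190 + K}{-504 + K}$ ($c{\left(K \right)} = \frac{K + 190}{K - 504} = \frac{190 + K}{-504 + K}$)
$\sqrt{G{\left(9 \right)} \left(X + 61\right) + c{\left(-78 \right)}} = \sqrt{9 \left(33 + 61\right) + \frac{190 - 78}{-504 - 78}} = \sqrt{9 \cdot 94 + \frac{1}{-582} \cdot 112} = \sqrt{846 - \frac{56}{291}} = \sqrt{\frac{246130}{291}} = \frac{\sqrt{71623830}}{291}$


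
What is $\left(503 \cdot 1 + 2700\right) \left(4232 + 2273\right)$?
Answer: $20835515$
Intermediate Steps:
$\left(503 \cdot 1 + 2700\right) \left(4232 + 2273\right) = \left(503 + 2700\right) 6505 = 3203 \cdot 6505 = 20835515$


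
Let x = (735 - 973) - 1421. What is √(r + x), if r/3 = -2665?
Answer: I*√9654 ≈ 98.255*I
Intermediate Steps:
r = -7995 (r = 3*(-2665) = -7995)
x = -1659 (x = -238 - 1421 = -1659)
√(r + x) = √(-7995 - 1659) = √(-9654) = I*√9654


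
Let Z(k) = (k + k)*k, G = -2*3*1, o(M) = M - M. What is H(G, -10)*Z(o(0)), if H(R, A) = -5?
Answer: 0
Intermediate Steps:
o(M) = 0
G = -6 (G = -6*1 = -6)
Z(k) = 2*k**2 (Z(k) = (2*k)*k = 2*k**2)
H(G, -10)*Z(o(0)) = -10*0**2 = -10*0 = -5*0 = 0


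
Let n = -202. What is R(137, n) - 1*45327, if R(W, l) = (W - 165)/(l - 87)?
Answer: -13099475/289 ≈ -45327.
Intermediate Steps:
R(W, l) = (-165 + W)/(-87 + l)
R(137, n) - 1*45327 = (-165 + 137)/(-87 - 202) - 1*45327 = -28/(-289) - 45327 = -1/289*(-28) - 45327 = 28/289 - 45327 = -13099475/289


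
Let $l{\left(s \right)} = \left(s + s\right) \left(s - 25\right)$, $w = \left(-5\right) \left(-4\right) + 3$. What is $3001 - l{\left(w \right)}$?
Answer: $3093$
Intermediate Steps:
$w = 23$ ($w = 20 + 3 = 23$)
$l{\left(s \right)} = 2 s \left(-25 + s\right)$
$3001 - l{\left(w \right)} = 3001 - 2 \cdot 23 \left(-25 + 23\right) = 3001 - 2 \cdot 23 \left(-2\right) = 3001 - -92 = 3001 + 92 = 3093$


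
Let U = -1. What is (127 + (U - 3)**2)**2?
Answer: 20449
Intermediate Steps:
(127 + (U - 3)**2)**2 = (127 + (-1 - 3)**2)**2 = (127 + (-4)**2)**2 = (127 + 16)**2 = 143**2 = 20449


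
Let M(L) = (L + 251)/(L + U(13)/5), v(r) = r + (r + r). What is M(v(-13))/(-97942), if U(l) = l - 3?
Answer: 106/1811927 ≈ 5.8501e-5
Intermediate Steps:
U(l) = -3 + l
v(r) = 3*r (v(r) = r + 2*r = 3*r)
M(L) = (251 + L)/(2 + L) (M(L) = (L + 251)/(L + (-3 + 13)/5) = (251 + L)/(L + 10*(1/5)) = (251 + L)/(L + 2) = (251 + L)/(2 + L))
M(v(-13))/(-97942) = ((251 + 3*(-13))/(2 + 3*(-13)))/(-97942) = ((251 - 39)/(2 - 39))*(-1/97942) = (212/(-37))*(-1/97942) = -1/37*212*(-1/97942) = -212/37*(-1/97942) = 106/1811927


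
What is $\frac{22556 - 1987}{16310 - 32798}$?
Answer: $- \frac{20569}{16488} \approx -1.2475$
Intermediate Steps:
$\frac{22556 - 1987}{16310 - 32798} = \frac{20569}{16310 - 32798} = \frac{20569}{-16488} = 20569 \left(- \frac{1}{16488}\right) = - \frac{20569}{16488}$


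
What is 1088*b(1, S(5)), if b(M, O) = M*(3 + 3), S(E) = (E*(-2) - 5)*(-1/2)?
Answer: 6528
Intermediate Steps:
S(E) = 5/2 + E (S(E) = (-2*E - 5)*(-1*½) = (-5 - 2*E)*(-½) = 5/2 + E)
b(M, O) = 6*M (b(M, O) = M*6 = 6*M)
1088*b(1, S(5)) = 1088*(6*1) = 1088*6 = 6528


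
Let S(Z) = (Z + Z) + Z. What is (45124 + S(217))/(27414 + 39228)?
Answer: 45775/66642 ≈ 0.68688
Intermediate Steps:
S(Z) = 3*Z (S(Z) = 2*Z + Z = 3*Z)
(45124 + S(217))/(27414 + 39228) = (45124 + 3*217)/(27414 + 39228) = (45124 + 651)/66642 = 45775*(1/66642) = 45775/66642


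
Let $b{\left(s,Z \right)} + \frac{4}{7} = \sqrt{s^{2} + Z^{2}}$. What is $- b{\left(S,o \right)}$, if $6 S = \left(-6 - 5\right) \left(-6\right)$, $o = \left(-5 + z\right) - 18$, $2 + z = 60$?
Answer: $\frac{4}{7} - \sqrt{1346} \approx -36.116$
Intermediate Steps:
$z = 58$ ($z = -2 + 60 = 58$)
$o = 35$ ($o = \left(-5 + 58\right) - 18 = 53 - 18 = 35$)
$S = 11$ ($S = \frac{\left(-6 - 5\right) \left(-6\right)}{6} = \frac{\left(-11\right) \left(-6\right)}{6} = \frac{1}{6} \cdot 66 = 11$)
$b{\left(s,Z \right)} = - \frac{4}{7} + \sqrt{Z^{2} + s^{2}}$ ($b{\left(s,Z \right)} = - \frac{4}{7} + \sqrt{s^{2} + Z^{2}} = - \frac{4}{7} + \sqrt{Z^{2} + s^{2}}$)
$- b{\left(S,o \right)} = - (- \frac{4}{7} + \sqrt{35^{2} + 11^{2}}) = - (- \frac{4}{7} + \sqrt{1225 + 121}) = - (- \frac{4}{7} + \sqrt{1346}) = \frac{4}{7} - \sqrt{1346}$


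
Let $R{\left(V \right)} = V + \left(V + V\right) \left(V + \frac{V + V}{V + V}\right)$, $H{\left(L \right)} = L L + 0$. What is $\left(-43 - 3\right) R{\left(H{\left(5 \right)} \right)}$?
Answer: $-60950$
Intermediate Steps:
$H{\left(L \right)} = L^{2}$ ($H{\left(L \right)} = L^{2} + 0 = L^{2}$)
$R{\left(V \right)} = V + 2 V \left(1 + V\right)$ ($R{\left(V \right)} = V + 2 V \left(V + \frac{2 V}{2 V}\right) = V + 2 V \left(V + 2 V \frac{1}{2 V}\right) = V + 2 V \left(V + 1\right) = V + 2 V \left(1 + V\right)$)
$\left(-43 - 3\right) R{\left(H{\left(5 \right)} \right)} = \left(-43 - 3\right) 5^{2} \left(3 + 2 \cdot 5^{2}\right) = - 46 \cdot 25 \left(3 + 2 \cdot 25\right) = - 46 \cdot 25 \left(3 + 50\right) = - 46 \cdot 25 \cdot 53 = \left(-46\right) 1325 = -60950$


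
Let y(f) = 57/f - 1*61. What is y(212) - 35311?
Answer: -7498807/212 ≈ -35372.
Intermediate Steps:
y(f) = -61 + 57/f (y(f) = 57/f - 61 = -61 + 57/f)
y(212) - 35311 = (-61 + 57/212) - 35311 = -12875/212 - 35311 = -7498807/212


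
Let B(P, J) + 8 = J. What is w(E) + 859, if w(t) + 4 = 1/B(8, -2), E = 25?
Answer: 8549/10 ≈ 854.90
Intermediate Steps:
B(P, J) = -8 + J
w(t) = -41/10 (w(t) = -4 + 1/(-8 - 2) = -4 + 1/(-10) = -4 - 1/10 = -41/10)
w(E) + 859 = -41/10 + 859 = 8549/10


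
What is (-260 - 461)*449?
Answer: -323729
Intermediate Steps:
(-260 - 461)*449 = -721*449 = -323729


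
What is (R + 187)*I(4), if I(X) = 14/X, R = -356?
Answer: -1183/2 ≈ -591.50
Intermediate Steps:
(R + 187)*I(4) = (-356 + 187)*(14/4) = -2366/4 = -169*7/2 = -1183/2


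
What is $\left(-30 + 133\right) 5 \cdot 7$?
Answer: $3605$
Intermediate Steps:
$\left(-30 + 133\right) 5 \cdot 7 = 103 \cdot 35 = 3605$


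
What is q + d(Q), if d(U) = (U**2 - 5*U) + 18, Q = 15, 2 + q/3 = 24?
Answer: 234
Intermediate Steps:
q = 66 (q = -6 + 3*24 = -6 + 72 = 66)
d(U) = 18 + U**2 - 5*U
q + d(Q) = 66 + (18 + 15**2 - 5*15) = 66 + (18 + 225 - 75) = 66 + 168 = 234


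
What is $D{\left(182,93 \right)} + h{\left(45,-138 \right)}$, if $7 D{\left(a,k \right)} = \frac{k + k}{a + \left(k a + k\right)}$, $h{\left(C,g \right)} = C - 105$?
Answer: $- \frac{7224234}{120407} \approx -59.998$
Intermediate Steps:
$h{\left(C,g \right)} = -105 + C$ ($h{\left(C,g \right)} = C - 105 = -105 + C$)
$D{\left(a,k \right)} = \frac{2 k}{7 \left(a + k + a k\right)}$ ($D{\left(a,k \right)} = \frac{\left(k + k\right) \frac{1}{a + \left(k a + k\right)}}{7} = \frac{2 k \frac{1}{a + \left(a k + k\right)}}{7} = \frac{2 k \frac{1}{a + \left(k + a k\right)}}{7} = \frac{2 k \frac{1}{a + k + a k}}{7} = \frac{2 k}{7 \left(a + k + a k\right)}$)
$D{\left(182,93 \right)} + h{\left(45,-138 \right)} = \frac{2}{7} \cdot 93 \frac{1}{182 + 93 + 182 \cdot 93} + \left(-105 + 45\right) = \frac{2}{7} \cdot 93 \frac{1}{182 + 93 + 16926} - 60 = \frac{2}{7} \cdot 93 \cdot \frac{1}{17201} - 60 = \frac{186}{120407} - 60 = - \frac{7224234}{120407}$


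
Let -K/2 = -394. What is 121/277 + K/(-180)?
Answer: -49124/12465 ≈ -3.9410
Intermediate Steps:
K = 788 (K = -2*(-394) = 788)
121/277 + K/(-180) = 121/277 + 788/(-180) = 121*(1/277) + 788*(-1/180) = 121/277 - 197/45 = -49124/12465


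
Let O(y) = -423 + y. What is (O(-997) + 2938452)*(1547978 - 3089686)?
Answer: -4528045730656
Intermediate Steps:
(O(-997) + 2938452)*(1547978 - 3089686) = ((-423 - 997) + 2938452)*(1547978 - 3089686) = (-1420 + 2938452)*(-1541708) = 2937032*(-1541708) = -4528045730656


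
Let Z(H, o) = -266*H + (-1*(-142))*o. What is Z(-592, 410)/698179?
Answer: 215692/698179 ≈ 0.30894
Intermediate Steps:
Z(H, o) = -266*H + 142*o
Z(-592, 410)/698179 = (-266*(-592) + 142*410)/698179 = (157472 + 58220)*(1/698179) = 215692*(1/698179) = 215692/698179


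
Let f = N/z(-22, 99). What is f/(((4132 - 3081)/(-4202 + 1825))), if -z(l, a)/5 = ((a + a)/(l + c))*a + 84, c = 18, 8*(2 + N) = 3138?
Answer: -3710497/101242830 ≈ -0.036649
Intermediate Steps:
N = 1561/4 (N = -2 + (1/8)*3138 = -2 + 1569/4 = 1561/4 ≈ 390.25)
z(l, a) = -420 - 10*a**2/(18 + l) (z(l, a) = -5*(((a + a)/(l + 18))*a + 84) = -5*(((2*a)/(18 + l))*a + 84) = -5*((2*a/(18 + l))*a + 84) = -5*(2*a**2/(18 + l) + 84) = -5*(84 + 2*a**2/(18 + l)) = -420 - 10*a**2/(18 + l))
f = 1561/96330 (f = 1561/(4*((10*(-756 - 1*99**2 - 42*(-22))/(18 - 22)))) = 1561/(4*((10*(-756 - 1*9801 + 924)/(-4)))) = 1561/(4*((10*(-1/4)*(-756 - 9801 + 924)))) = 1561/(4*((10*(-1/4)*(-9633)))) = 1561/(4*(48165/2)) = (1561/4)*(2/48165) = 1561/96330 ≈ 0.016205)
f/(((4132 - 3081)/(-4202 + 1825))) = 1561/(96330*(((4132 - 3081)/(-4202 + 1825)))) = 1561/(96330*((1051/(-2377)))) = 1561/(96330*((1051*(-1/2377)))) = 1561/(96330*(-1051/2377)) = (1561/96330)*(-2377/1051) = -3710497/101242830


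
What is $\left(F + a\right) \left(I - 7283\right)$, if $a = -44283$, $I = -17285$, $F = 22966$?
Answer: $523716056$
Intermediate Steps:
$\left(F + a\right) \left(I - 7283\right) = \left(22966 - 44283\right) \left(-17285 - 7283\right) = \left(-21317\right) \left(-24568\right) = 523716056$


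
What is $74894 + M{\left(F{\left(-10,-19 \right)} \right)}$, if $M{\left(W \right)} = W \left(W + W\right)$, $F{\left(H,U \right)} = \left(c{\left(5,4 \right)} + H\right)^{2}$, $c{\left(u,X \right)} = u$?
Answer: $76144$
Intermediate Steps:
$F{\left(H,U \right)} = \left(5 + H\right)^{2}$
$M{\left(W \right)} = 2 W^{2}$ ($M{\left(W \right)} = W 2 W = 2 W^{2}$)
$74894 + M{\left(F{\left(-10,-19 \right)} \right)} = 74894 + 2 \left(\left(5 - 10\right)^{2}\right)^{2} = 74894 + 2 \left(\left(-5\right)^{2}\right)^{2} = 74894 + 2 \cdot 25^{2} = 74894 + 2 \cdot 625 = 74894 + 1250 = 76144$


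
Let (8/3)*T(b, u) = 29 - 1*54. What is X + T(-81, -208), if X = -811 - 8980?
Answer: -78403/8 ≈ -9800.4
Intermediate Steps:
T(b, u) = -75/8 (T(b, u) = 3*(29 - 1*54)/8 = 3*(29 - 54)/8 = (3/8)*(-25) = -75/8)
X = -9791
X + T(-81, -208) = -9791 - 75/8 = -78403/8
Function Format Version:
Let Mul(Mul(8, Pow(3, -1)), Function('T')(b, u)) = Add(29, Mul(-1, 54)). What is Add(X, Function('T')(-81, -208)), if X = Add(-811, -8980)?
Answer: Rational(-78403, 8) ≈ -9800.4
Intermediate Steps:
Function('T')(b, u) = Rational(-75, 8) (Function('T')(b, u) = Mul(Rational(3, 8), Add(29, Mul(-1, 54))) = Mul(Rational(3, 8), Add(29, -54)) = Mul(Rational(3, 8), -25) = Rational(-75, 8))
X = -9791
Add(X, Function('T')(-81, -208)) = Add(-9791, Rational(-75, 8)) = Rational(-78403, 8)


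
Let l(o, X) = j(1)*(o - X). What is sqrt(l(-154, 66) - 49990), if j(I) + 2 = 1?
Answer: 3*I*sqrt(5530) ≈ 223.09*I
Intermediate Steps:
j(I) = -1 (j(I) = -2 + 1 = -1)
l(o, X) = X - o (l(o, X) = -(o - X) = X - o)
sqrt(l(-154, 66) - 49990) = sqrt((66 - 1*(-154)) - 49990) = sqrt((66 + 154) - 49990) = sqrt(220 - 49990) = sqrt(-49770) = 3*I*sqrt(5530)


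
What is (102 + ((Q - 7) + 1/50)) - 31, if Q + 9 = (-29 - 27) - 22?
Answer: -1149/50 ≈ -22.980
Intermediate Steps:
Q = -87 (Q = -9 + ((-29 - 27) - 22) = -9 + (-56 - 22) = -9 - 78 = -87)
(102 + ((Q - 7) + 1/50)) - 31 = (102 + ((-87 - 7) + 1/50)) - 31 = (102 + (-94 + 1/50)) - 31 = (102 - 4699/50) - 31 = 401/50 - 31 = -1149/50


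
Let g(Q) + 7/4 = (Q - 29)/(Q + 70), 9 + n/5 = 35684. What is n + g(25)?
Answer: 67781819/380 ≈ 1.7837e+5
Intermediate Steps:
n = 178375 (n = -45 + 5*35684 = -45 + 178420 = 178375)
g(Q) = -7/4 + (-29 + Q)/(70 + Q) (g(Q) = -7/4 + (Q - 29)/(Q + 70) = -7/4 + (-29 + Q)/(70 + Q))
n + g(25) = 178375 + 3*(-202 - 1*25)/(4*(70 + 25)) = 178375 + (¾)*(-202 - 25)/95 = 178375 + (¾)*(1/95)*(-227) = 178375 - 681/380 = 67781819/380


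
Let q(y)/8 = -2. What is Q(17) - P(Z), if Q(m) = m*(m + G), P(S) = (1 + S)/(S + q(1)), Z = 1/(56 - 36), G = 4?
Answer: 113904/319 ≈ 357.07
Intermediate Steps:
q(y) = -16 (q(y) = 8*(-2) = -16)
Z = 1/20 ≈ 0.050000
P(S) = (1 + S)/(-16 + S) (P(S) = (1 + S)/(S - 16) = (1 + S)/(-16 + S))
Q(m) = m*(4 + m) (Q(m) = m*(m + 4) = m*(4 + m))
Q(17) - P(Z) = 17*(4 + 17) - (1 + 1/20)/(-16 + 1/20) = 17*21 - 21/((-319/20)*20) = 357 - (-20)*21/(319*20) = 357 - 1*(-21/319) = 357 + 21/319 = 113904/319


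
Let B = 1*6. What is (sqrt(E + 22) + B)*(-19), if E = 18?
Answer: -114 - 38*sqrt(10) ≈ -234.17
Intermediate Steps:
B = 6
(sqrt(E + 22) + B)*(-19) = (sqrt(18 + 22) + 6)*(-19) = (sqrt(40) + 6)*(-19) = (2*sqrt(10) + 6)*(-19) = (6 + 2*sqrt(10))*(-19) = -114 - 38*sqrt(10)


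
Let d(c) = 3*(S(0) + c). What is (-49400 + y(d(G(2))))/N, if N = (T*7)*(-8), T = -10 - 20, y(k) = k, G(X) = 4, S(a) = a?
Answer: -12347/420 ≈ -29.398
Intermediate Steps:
d(c) = 3*c (d(c) = 3*(0 + c) = 3*c)
T = -30
N = 1680 (N = -30*7*(-8) = -210*(-8) = 1680)
(-49400 + y(d(G(2))))/N = (-49400 + 3*4)/1680 = (-49400 + 12)*(1/1680) = -49388*1/1680 = -12347/420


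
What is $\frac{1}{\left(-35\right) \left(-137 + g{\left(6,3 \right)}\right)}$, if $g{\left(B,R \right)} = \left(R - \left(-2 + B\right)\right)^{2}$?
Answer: $\frac{1}{4760} \approx 0.00021008$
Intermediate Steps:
$g{\left(B,R \right)} = \left(2 + R - B\right)^{2}$
$\frac{1}{\left(-35\right) \left(-137 + g{\left(6,3 \right)}\right)} = \frac{1}{\left(-35\right) \left(-137 + \left(2 + 3 - 6\right)^{2}\right)} = \frac{1}{\left(-35\right) \left(-137 + \left(-1\right)^{2}\right)} = \frac{1}{\left(-35\right) \left(-137 + 1\right)} = \frac{1}{\left(-35\right) \left(-136\right)} = \frac{1}{4760}$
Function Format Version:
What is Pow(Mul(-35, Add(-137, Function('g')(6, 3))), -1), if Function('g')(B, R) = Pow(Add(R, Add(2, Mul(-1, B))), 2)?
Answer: Rational(1, 4760) ≈ 0.00021008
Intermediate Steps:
Function('g')(B, R) = Pow(Add(2, R, Mul(-1, B)), 2)
Pow(Mul(-35, Add(-137, Function('g')(6, 3))), -1) = Pow(Mul(-35, Add(-137, Pow(Add(2, 3, Mul(-1, 6)), 2))), -1) = Pow(Mul(-35, Add(-137, Pow(Add(2, 3, -6), 2))), -1) = Pow(Mul(-35, Add(-137, Pow(-1, 2))), -1) = Pow(Mul(-35, Add(-137, 1)), -1) = Pow(Mul(-35, -136), -1) = Pow(4760, -1) = Rational(1, 4760)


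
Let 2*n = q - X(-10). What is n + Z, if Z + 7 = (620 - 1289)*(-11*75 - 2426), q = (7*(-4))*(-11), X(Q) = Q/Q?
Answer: 4350131/2 ≈ 2.1751e+6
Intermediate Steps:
X(Q) = 1
q = 308 (q = -28*(-11) = 308)
n = 307/2 (n = (308 - 1*1)/2 = (308 - 1)/2 = (1/2)*307 = 307/2 ≈ 153.50)
Z = 2174912 (Z = -7 + (620 - 1289)*(-11*75 - 2426) = -7 - 669*(-825 - 2426) = -7 - 669*(-3251) = -7 + 2174919 = 2174912)
n + Z = 307/2 + 2174912 = 4350131/2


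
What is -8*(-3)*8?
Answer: 192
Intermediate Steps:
-8*(-3)*8 = 24*8 = 192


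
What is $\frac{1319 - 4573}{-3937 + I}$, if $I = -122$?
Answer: $\frac{3254}{4059} \approx 0.80167$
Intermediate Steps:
$\frac{1319 - 4573}{-3937 + I} = \frac{1319 - 4573}{-3937 - 122} = - \frac{3254}{-4059} = \left(-3254\right) \left(- \frac{1}{4059}\right) = \frac{3254}{4059}$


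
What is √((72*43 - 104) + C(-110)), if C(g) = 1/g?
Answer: √36203090/110 ≈ 54.699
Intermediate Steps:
C(g) = 1/g
√((72*43 - 104) + C(-110)) = √((72*43 - 104) + 1/(-110)) = √((3096 - 104) - 1/110) = √(2992 - 1/110) = √(329119/110) = √36203090/110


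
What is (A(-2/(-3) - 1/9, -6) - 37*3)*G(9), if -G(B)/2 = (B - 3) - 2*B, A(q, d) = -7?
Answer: -2832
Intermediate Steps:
G(B) = 6 + 2*B (G(B) = -2*((B - 3) - 2*B) = -2*((-3 + B) - 2*B) = -2*(-3 - B) = 6 + 2*B)
(A(-2/(-3) - 1/9, -6) - 37*3)*G(9) = (-7 - 37*3)*(6 + 2*9) = (-7 - 111)*(6 + 18) = -118*24 = -2832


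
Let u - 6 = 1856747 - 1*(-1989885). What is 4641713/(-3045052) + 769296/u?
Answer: -7756221643751/5856606367588 ≈ -1.3244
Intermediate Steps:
u = 3846638 (u = 6 + (1856747 - 1*(-1989885)) = 6 + (1856747 + 1989885) = 6 + 3846632 = 3846638)
4641713/(-3045052) + 769296/u = 4641713/(-3045052) + 769296/3846638 = 4641713*(-1/3045052) + 769296*(1/3846638) = -4641713/3045052 + 384648/1923319 = -7756221643751/5856606367588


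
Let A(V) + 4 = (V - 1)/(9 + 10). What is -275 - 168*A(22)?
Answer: 4015/19 ≈ 211.32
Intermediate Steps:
A(V) = -77/19 + V/19 (A(V) = -4 + (V - 1)/(9 + 10) = -4 + (-1 + V)/19 = -4 + (-1 + V)*(1/19) = -4 + (-1/19 + V/19) = -77/19 + V/19)
-275 - 168*A(22) = -275 - 168*(-77/19 + (1/19)*22) = -275 - 168*(-77/19 + 22/19) = -275 - 168*(-55/19) = -275 + 9240/19 = 4015/19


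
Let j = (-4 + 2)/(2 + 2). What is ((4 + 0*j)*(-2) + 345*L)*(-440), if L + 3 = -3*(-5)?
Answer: -1818080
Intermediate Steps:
j = -1/2 (j = -2/4 = -2*1/4 = -1/2 ≈ -0.50000)
L = 12 (L = -3 - 3*(-5) = -3 + 15 = 12)
((4 + 0*j)*(-2) + 345*L)*(-440) = ((4 + 0*(-1/2))*(-2) + 345*12)*(-440) = ((4 + 0)*(-2) + 4140)*(-440) = (4*(-2) + 4140)*(-440) = (-8 + 4140)*(-440) = 4132*(-440) = -1818080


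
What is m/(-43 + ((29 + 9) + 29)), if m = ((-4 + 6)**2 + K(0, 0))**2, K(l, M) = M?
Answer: 2/3 ≈ 0.66667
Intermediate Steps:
m = 16 (m = ((-4 + 6)**2 + 0)**2 = (2**2 + 0)**2 = (4 + 0)**2 = 4**2 = 16)
m/(-43 + ((29 + 9) + 29)) = 16/(-43 + ((29 + 9) + 29)) = 16/(-43 + (38 + 29)) = 16/(-43 + 67) = 16/24 = (1/24)*16 = 2/3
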